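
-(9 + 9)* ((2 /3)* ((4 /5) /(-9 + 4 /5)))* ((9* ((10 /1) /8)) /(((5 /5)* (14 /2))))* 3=1620 /287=5.64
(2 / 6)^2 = 1 / 9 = 0.11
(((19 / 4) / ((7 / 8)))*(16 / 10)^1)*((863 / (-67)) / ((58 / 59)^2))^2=171468061857571 / 111124454315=1543.03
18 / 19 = 0.95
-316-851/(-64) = -19373/64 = -302.70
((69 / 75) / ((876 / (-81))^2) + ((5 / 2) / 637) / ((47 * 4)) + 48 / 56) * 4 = 55204438663 / 15954493100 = 3.46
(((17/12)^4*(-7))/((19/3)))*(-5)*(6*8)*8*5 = 14616175/342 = 42737.35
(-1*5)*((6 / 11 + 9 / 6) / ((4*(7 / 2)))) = -225 / 308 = -0.73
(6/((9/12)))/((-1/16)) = -128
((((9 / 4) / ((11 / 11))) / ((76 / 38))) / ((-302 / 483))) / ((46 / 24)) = -567 / 604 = -0.94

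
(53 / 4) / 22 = 53 / 88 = 0.60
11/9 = 1.22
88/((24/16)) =176/3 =58.67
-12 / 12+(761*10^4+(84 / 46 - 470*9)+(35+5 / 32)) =5597873203 / 736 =7605805.98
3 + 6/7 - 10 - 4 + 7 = -22/7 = -3.14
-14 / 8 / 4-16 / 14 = -177 / 112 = -1.58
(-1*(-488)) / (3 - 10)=-488 / 7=-69.71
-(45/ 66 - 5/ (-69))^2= -1311025/ 2304324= -0.57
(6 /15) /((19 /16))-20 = -1868 /95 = -19.66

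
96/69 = 32/23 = 1.39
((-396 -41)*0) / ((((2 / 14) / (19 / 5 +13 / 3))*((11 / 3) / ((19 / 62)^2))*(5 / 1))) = 0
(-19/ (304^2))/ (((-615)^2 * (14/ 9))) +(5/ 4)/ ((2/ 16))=28617343999/ 2861734400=10.00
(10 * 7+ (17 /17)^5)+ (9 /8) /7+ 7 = 4377 /56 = 78.16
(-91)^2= 8281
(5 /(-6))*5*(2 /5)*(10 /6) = -25 /9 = -2.78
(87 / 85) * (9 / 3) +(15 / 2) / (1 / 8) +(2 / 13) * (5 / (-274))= 63.07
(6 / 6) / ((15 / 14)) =14 / 15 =0.93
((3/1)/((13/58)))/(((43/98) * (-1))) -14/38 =-30.87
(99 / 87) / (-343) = -33 / 9947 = -0.00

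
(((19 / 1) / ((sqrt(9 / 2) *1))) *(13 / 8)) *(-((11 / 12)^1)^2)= -29887 *sqrt(2) / 3456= -12.23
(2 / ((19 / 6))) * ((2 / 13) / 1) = 0.10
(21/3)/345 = 7/345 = 0.02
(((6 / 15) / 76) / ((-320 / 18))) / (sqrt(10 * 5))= -9 * sqrt(2) / 304000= -0.00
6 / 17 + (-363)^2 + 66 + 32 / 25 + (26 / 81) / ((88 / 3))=66564321497 / 504900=131836.64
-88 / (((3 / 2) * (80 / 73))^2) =-58619 / 1800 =-32.57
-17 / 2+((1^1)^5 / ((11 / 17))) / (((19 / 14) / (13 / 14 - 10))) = -7871 / 418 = -18.83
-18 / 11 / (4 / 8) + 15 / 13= -2.12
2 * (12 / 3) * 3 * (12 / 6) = 48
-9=-9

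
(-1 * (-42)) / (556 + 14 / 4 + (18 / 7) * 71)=196 / 3463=0.06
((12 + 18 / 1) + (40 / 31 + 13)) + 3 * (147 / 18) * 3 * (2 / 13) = 55.60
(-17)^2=289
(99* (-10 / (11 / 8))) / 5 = -144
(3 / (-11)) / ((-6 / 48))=24 / 11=2.18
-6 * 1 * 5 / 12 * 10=-25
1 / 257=0.00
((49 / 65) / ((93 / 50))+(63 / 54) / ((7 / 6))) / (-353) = -1699 / 426777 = -0.00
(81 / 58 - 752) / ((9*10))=-8707 / 1044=-8.34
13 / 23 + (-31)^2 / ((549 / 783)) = 1923754 / 1403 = 1371.17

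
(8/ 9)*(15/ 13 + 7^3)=35792/ 117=305.91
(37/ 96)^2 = 1369/ 9216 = 0.15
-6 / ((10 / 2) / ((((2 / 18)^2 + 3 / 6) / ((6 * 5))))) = -83 / 4050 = -0.02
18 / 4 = 4.50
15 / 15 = 1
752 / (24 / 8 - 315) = -2.41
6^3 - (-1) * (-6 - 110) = 100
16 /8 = 2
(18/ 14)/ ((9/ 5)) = 5/ 7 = 0.71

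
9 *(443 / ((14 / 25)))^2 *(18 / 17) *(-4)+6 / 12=-39740421667 / 1666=-23853794.52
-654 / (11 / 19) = -12426 / 11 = -1129.64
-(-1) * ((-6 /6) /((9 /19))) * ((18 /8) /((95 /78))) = -39 /10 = -3.90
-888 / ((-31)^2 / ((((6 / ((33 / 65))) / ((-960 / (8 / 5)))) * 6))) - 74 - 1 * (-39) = -34.89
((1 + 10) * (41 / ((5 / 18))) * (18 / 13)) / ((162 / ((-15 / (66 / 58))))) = -2378 / 13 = -182.92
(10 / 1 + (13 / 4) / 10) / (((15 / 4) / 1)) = 413 / 150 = 2.75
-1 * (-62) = 62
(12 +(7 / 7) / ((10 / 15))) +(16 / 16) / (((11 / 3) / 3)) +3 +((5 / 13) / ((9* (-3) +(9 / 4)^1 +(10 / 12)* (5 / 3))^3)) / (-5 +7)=2946157342833 / 170119469806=17.32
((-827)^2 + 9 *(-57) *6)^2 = 463558084201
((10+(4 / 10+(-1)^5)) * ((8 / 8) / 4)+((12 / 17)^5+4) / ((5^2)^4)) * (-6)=-3128136680949 / 221852656250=-14.10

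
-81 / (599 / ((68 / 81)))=-0.11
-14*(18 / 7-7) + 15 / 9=191 / 3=63.67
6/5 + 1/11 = 71/55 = 1.29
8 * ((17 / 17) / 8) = 1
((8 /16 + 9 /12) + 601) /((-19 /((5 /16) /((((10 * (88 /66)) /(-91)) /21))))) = 13810797 /9728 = 1419.70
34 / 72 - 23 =-811 / 36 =-22.53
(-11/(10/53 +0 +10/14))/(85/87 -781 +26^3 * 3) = -355047/1514023790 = -0.00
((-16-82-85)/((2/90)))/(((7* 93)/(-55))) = 150975/217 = 695.74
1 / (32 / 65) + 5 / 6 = 275 / 96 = 2.86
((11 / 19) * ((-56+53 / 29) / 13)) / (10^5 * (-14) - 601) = 17281 / 10032504963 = 0.00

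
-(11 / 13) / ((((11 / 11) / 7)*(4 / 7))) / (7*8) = -77 / 416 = -0.19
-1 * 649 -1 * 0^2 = -649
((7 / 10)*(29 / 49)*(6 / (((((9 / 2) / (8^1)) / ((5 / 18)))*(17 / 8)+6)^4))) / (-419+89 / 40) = -2432696320000 / 4596361998629487219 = -0.00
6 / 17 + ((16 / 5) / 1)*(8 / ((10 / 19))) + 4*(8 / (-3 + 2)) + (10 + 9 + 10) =19547 / 425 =45.99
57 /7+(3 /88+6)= 8733 /616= 14.18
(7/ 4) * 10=17.50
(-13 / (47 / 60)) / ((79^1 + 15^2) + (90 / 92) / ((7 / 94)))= -125580 / 2399773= -0.05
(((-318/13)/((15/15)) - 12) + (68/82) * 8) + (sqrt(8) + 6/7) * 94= 189326/3731 + 188 * sqrt(2)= 316.62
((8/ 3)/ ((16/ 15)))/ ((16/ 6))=15/ 16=0.94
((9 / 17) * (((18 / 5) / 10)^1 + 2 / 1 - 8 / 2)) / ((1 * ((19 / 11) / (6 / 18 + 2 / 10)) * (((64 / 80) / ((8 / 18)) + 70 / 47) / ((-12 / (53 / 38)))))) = 12209472 / 17411825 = 0.70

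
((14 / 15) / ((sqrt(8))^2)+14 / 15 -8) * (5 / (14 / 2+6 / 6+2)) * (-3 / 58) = 417 / 2320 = 0.18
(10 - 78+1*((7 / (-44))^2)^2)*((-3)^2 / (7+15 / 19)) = -43582449717 / 554718208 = -78.57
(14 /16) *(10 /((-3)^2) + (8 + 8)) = 539 /36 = 14.97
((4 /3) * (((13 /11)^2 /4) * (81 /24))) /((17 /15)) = 22815 /16456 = 1.39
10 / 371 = 0.03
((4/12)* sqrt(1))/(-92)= -0.00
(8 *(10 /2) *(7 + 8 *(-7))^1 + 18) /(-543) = 1942 /543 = 3.58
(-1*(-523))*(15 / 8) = 7845 / 8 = 980.62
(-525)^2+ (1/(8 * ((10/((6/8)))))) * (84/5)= 110250063/400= 275625.16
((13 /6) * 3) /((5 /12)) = 78 /5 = 15.60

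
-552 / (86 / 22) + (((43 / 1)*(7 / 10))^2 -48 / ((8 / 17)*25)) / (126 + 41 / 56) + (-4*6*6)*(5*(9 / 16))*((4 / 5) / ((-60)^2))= -17424937 / 129860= -134.18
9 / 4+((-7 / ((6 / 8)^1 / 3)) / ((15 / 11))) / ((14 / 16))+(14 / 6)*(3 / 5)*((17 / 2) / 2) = -229 / 15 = -15.27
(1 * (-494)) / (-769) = 0.64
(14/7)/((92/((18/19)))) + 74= 32347/437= 74.02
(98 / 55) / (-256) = -49 / 7040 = -0.01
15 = 15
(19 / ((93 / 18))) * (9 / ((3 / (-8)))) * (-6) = 529.55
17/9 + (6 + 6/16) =595/72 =8.26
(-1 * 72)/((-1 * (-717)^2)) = 8/57121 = 0.00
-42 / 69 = -0.61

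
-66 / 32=-33 / 16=-2.06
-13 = -13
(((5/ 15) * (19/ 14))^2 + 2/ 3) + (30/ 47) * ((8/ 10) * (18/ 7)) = 181103/ 82908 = 2.18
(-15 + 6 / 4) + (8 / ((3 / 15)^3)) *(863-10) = 1705973 / 2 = 852986.50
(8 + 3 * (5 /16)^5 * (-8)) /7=1.13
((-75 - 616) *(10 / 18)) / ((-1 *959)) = 3455 / 8631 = 0.40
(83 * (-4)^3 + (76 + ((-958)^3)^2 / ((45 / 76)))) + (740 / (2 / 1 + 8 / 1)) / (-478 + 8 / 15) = 210383156969943102387869 / 161145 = 1305551875453430775.93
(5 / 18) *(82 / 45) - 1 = -0.49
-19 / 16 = -1.19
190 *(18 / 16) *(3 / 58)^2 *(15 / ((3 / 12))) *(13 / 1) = 1500525 / 3364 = 446.05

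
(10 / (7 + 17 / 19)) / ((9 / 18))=38 / 15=2.53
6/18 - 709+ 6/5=-10612/15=-707.47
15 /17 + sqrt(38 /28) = 2.05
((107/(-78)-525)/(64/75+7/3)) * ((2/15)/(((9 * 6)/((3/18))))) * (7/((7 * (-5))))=41057/3020004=0.01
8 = 8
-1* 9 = -9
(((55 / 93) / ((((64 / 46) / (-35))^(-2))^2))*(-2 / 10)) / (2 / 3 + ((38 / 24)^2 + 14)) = -553648128 / 32193584281114375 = -0.00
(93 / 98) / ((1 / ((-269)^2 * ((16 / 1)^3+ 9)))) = 27624897165 / 98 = 281886705.77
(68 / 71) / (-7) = -68 / 497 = -0.14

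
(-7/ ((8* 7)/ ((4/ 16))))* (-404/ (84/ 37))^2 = -989.60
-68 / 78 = -34 / 39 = -0.87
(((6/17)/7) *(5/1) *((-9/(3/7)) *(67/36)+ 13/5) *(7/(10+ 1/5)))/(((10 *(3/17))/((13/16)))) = -28457/9792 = -2.91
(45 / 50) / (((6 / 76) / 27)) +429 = 3684 / 5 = 736.80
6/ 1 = 6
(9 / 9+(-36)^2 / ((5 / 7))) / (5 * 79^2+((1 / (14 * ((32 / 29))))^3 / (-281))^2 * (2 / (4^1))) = 11589189250316493459030016 / 199207144737317496853719805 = 0.06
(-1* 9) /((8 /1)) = -9 /8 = -1.12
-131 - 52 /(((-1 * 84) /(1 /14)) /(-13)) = -38683 /294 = -131.57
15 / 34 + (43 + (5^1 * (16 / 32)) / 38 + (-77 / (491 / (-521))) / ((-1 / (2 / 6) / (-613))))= 31855302335 / 1903116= 16738.50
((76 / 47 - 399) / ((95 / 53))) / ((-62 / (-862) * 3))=-22454669 / 21855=-1027.44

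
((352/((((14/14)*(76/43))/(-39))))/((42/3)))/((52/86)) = -122034/133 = -917.55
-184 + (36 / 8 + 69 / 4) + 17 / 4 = -158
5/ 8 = 0.62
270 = 270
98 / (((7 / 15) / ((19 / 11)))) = 3990 / 11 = 362.73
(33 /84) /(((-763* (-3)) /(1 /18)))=11 /1153656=0.00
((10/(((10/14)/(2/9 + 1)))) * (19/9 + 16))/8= 12551/324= 38.74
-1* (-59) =59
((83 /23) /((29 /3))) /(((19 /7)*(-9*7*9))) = -83 /342171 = -0.00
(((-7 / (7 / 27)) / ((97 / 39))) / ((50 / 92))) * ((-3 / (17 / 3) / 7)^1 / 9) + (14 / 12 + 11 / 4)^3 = 30044423089 / 498657600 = 60.25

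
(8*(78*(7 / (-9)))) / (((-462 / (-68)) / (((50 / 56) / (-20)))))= 2210 / 693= 3.19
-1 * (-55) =55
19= 19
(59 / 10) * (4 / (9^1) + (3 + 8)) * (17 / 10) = 103309 / 900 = 114.79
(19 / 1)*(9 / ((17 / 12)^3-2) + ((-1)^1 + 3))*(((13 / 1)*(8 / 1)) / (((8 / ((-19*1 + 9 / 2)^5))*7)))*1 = -6682388766157 / 23312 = -286650170.13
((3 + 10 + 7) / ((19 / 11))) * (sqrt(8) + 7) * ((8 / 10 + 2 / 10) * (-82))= -126280 / 19 - 36080 * sqrt(2) / 19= -9331.83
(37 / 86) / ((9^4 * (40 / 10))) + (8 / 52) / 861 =1642703 / 8420807304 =0.00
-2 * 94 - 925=-1113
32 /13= 2.46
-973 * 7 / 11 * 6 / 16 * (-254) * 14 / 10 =18164937 / 220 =82567.90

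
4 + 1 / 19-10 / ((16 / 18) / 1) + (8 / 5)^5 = 780993 / 237500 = 3.29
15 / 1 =15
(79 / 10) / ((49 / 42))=6.77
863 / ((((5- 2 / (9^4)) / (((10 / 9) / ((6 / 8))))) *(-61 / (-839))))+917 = 8872735451 / 2000983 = 4434.19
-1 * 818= -818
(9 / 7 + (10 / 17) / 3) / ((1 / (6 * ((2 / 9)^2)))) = 4232 / 9639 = 0.44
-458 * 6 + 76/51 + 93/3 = -138491/51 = -2715.51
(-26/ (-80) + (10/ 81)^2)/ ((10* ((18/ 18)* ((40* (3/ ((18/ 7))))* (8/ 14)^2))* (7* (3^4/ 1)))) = 89293/ 22674816000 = 0.00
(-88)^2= 7744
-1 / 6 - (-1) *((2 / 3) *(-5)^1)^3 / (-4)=491 / 54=9.09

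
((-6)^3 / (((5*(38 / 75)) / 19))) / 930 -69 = -2193 / 31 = -70.74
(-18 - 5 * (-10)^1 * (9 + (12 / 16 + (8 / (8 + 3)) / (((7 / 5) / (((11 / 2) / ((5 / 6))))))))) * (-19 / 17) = -170487 / 238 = -716.33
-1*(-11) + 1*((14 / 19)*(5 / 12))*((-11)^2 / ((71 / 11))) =135619 / 8094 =16.76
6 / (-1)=-6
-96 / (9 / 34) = -1088 / 3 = -362.67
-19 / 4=-4.75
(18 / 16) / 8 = 9 / 64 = 0.14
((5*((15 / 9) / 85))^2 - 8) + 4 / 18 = -2245 / 289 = -7.77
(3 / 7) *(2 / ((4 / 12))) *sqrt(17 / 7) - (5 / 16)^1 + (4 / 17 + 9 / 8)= 285 / 272 + 18 *sqrt(119) / 49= 5.06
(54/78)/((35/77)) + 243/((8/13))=206127/520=396.40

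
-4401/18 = -489/2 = -244.50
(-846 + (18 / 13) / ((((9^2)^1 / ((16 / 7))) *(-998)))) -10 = -349830952 / 408681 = -856.00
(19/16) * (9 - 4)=95/16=5.94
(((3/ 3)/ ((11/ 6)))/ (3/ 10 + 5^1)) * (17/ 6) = 170/ 583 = 0.29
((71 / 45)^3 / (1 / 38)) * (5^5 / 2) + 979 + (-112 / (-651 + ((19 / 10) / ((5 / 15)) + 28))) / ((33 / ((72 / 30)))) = 11592496963832 / 49501287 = 234185.77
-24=-24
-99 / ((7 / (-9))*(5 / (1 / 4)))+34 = 5651 / 140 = 40.36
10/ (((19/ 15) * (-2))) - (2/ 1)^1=-113/ 19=-5.95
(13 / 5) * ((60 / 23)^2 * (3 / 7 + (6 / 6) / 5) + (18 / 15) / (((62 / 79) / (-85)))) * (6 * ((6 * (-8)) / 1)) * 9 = 486177580512 / 573965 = 847050.92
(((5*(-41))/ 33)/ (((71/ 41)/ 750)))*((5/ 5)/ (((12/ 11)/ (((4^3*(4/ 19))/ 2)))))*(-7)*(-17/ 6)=-4000780000/ 12141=-329526.40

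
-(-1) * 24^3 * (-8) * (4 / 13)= -442368 / 13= -34028.31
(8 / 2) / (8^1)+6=13 / 2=6.50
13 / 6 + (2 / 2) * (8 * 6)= 50.17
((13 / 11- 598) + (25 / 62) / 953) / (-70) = 77579863 / 9099244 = 8.53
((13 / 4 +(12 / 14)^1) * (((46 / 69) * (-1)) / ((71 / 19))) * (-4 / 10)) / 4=437 / 5964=0.07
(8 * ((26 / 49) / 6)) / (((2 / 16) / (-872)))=-725504 / 147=-4935.40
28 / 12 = 7 / 3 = 2.33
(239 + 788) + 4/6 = 3083/3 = 1027.67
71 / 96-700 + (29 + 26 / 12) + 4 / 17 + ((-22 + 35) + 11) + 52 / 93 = -643.30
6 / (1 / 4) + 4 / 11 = 24.36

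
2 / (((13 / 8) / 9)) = 144 / 13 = 11.08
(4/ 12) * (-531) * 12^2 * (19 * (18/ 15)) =-2905632/ 5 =-581126.40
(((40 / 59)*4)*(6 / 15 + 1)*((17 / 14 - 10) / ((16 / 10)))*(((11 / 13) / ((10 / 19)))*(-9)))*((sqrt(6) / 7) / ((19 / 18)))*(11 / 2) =1205523*sqrt(6) / 5369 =549.99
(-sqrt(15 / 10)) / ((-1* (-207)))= -sqrt(6) / 414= -0.01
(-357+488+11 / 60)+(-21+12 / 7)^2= 1479179 / 2940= 503.12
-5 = -5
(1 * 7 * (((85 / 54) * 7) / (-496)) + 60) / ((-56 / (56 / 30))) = -320575 / 160704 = -1.99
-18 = -18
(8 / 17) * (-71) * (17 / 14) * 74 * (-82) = 246187.43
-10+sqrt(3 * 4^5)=45.43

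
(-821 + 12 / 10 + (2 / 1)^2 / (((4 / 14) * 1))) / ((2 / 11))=-44319 / 10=-4431.90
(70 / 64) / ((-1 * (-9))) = 35 / 288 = 0.12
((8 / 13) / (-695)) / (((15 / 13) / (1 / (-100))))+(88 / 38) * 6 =68805038 / 4951875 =13.89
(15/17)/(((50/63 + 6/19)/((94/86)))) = 843885/970768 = 0.87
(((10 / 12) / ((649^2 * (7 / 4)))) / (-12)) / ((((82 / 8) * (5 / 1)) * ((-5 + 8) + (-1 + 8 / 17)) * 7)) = -17 / 159930440901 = -0.00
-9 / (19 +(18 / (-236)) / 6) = -2124 / 4481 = -0.47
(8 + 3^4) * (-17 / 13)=-1513 / 13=-116.38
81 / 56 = 1.45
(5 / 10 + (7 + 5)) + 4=33 / 2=16.50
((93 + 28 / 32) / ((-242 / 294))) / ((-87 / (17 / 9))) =625583 / 252648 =2.48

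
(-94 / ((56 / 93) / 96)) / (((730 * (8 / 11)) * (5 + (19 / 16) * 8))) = -144243 / 74095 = -1.95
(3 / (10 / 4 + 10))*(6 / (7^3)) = 36 / 8575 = 0.00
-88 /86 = -1.02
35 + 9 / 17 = 604 / 17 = 35.53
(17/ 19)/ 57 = 17/ 1083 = 0.02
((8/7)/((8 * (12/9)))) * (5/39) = 0.01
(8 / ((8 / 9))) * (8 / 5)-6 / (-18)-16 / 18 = 623 / 45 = 13.84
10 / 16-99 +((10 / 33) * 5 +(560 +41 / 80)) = 1224043 / 2640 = 463.65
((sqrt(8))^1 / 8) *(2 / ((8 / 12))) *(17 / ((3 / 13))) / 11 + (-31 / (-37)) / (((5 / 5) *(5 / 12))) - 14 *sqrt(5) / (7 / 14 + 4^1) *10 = -280 *sqrt(5) / 9 + 372 / 185 + 221 *sqrt(2) / 44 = -60.45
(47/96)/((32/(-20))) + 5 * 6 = 22805/768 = 29.69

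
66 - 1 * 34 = 32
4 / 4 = 1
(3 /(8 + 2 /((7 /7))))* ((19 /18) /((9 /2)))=19 /270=0.07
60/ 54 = 10/ 9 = 1.11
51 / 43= 1.19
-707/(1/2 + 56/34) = -24038/73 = -329.29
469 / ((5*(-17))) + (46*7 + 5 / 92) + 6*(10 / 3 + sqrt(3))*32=192*sqrt(3) + 7480117 / 7820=1289.09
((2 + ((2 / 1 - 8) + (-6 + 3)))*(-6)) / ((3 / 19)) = 266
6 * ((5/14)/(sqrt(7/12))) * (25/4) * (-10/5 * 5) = -1875 * sqrt(21)/49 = -175.35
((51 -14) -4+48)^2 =6561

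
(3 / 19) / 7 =3 / 133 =0.02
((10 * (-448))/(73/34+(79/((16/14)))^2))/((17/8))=-0.44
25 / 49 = 0.51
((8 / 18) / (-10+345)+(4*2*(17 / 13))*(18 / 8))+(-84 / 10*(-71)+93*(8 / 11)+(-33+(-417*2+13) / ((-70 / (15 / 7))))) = 5743839833 / 8450442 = 679.71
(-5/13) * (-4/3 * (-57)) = -380/13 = -29.23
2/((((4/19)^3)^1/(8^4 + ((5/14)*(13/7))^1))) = 2753703307/3136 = 878094.17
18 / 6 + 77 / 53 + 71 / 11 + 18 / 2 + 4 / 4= 12189 / 583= 20.91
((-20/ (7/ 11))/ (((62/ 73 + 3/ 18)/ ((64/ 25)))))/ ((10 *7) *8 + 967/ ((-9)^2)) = -99906048/ 721543025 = -0.14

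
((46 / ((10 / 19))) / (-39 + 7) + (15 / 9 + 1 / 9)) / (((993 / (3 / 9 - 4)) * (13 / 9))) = 15103 / 6196320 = 0.00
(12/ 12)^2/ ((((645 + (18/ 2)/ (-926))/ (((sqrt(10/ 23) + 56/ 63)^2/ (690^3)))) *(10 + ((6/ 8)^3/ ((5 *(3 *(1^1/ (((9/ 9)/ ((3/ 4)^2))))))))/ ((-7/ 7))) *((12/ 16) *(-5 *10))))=-301876/ 19484110891483048125 - 14816 *sqrt(230)/ 15154308471153481875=-0.00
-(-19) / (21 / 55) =1045 / 21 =49.76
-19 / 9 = -2.11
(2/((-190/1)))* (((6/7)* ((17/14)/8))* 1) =-0.00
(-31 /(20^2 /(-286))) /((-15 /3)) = -4433 /1000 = -4.43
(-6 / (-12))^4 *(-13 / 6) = -13 / 96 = -0.14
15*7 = 105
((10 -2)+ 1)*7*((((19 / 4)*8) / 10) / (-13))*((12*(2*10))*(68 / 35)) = -558144 / 65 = -8586.83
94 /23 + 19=531 /23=23.09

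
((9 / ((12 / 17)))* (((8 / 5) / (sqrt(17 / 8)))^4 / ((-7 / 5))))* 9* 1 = -1769472 / 14875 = -118.96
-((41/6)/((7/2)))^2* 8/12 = -3362/1323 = -2.54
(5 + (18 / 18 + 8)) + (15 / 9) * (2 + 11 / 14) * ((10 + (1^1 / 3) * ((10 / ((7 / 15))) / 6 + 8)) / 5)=2633 / 98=26.87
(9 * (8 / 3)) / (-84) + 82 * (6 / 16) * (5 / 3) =50.96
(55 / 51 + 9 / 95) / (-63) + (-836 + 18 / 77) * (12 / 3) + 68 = -10996371424 / 3357585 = -3275.08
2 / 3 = 0.67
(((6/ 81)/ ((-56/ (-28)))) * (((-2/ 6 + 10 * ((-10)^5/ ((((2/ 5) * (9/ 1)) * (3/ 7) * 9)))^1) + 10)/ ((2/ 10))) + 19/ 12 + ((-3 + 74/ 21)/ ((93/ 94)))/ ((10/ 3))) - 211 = -385657589119/ 28474740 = -13543.85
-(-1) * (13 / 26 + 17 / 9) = 43 / 18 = 2.39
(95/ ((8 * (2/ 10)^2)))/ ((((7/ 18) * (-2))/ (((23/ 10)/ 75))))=-1311/ 112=-11.71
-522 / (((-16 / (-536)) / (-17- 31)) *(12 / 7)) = 489636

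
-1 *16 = -16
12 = 12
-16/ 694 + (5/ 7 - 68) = -67.31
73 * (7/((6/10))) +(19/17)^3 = 12573292/14739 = 853.06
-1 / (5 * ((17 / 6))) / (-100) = 3 / 4250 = 0.00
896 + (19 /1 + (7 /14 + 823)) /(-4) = 685.38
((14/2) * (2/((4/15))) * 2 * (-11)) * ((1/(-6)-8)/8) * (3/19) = 56595/304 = 186.17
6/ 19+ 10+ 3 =253/ 19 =13.32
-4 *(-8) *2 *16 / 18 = 512 / 9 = 56.89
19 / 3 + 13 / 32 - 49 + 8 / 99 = -133625 / 3168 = -42.18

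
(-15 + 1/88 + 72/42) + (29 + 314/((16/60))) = 735027/616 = 1193.23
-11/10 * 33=-363/10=-36.30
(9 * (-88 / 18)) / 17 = -44 / 17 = -2.59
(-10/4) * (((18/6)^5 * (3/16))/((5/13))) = -9477/32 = -296.16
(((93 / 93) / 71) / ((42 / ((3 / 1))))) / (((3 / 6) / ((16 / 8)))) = 2 / 497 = 0.00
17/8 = 2.12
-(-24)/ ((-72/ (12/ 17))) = -4/ 17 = -0.24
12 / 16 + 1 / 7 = 25 / 28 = 0.89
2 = 2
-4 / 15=-0.27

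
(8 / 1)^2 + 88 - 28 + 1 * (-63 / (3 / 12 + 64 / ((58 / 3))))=6272 / 59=106.31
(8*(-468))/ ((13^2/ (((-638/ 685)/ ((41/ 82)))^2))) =-468914688/ 6099925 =-76.87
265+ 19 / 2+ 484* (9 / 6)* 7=10713 / 2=5356.50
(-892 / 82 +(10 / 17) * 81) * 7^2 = 1801.68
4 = 4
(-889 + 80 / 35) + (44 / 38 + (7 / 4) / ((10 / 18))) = -2347201 / 2660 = -882.41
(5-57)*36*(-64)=119808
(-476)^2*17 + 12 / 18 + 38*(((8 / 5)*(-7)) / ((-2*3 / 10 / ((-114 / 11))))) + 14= 126867028 / 33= 3844455.39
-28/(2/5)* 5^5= -218750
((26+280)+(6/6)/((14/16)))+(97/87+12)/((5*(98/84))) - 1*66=247042/1015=243.39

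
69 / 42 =23 / 14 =1.64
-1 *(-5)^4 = -625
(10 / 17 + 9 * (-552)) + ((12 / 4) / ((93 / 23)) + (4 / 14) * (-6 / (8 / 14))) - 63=-2652217 / 527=-5032.67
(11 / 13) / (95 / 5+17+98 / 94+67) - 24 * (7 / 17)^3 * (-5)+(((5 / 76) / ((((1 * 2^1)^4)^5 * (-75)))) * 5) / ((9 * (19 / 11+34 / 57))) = 24008204519668124047 / 2862923154425118720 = 8.39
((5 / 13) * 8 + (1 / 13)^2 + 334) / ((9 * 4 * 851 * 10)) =18989 / 17258280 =0.00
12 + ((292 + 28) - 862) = -530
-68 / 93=-0.73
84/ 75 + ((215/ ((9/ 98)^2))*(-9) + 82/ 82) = -51621023/ 225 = -229426.77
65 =65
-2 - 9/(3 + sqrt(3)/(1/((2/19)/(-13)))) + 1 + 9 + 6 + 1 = 2196264/183023 - 1482* sqrt(3)/183023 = 11.99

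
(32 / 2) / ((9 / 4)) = 64 / 9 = 7.11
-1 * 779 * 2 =-1558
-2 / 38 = -1 / 19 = -0.05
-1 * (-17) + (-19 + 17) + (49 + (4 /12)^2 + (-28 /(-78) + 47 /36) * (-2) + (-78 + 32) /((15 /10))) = 783 /26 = 30.12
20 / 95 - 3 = -53 / 19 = -2.79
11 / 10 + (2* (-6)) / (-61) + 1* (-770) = -468909 / 610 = -768.70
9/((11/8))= 6.55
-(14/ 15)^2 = -196/ 225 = -0.87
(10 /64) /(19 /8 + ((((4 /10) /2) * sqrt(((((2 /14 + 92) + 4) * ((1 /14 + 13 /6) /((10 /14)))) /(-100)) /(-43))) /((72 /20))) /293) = 74566134208125 /1133405239457404 - 65925 * sqrt(142813965) /566702619728702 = 0.07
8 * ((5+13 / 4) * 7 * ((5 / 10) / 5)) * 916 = 211596 / 5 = 42319.20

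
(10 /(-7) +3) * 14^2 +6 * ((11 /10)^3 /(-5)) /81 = 20788669 /67500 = 307.98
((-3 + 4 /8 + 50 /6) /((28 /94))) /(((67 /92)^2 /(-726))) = -120336920 /4489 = -26807.07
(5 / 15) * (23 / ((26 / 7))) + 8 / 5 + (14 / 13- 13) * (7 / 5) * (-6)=40489 / 390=103.82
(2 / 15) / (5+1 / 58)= 116 / 4365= 0.03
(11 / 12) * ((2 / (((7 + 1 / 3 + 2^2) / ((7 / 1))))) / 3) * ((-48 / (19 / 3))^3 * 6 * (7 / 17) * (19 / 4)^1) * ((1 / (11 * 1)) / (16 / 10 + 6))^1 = -45722880 / 1982251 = -23.07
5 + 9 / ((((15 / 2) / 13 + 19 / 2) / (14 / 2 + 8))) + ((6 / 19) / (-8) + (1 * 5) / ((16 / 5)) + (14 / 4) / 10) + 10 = 6027357 / 199120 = 30.27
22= 22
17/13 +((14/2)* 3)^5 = 53093330/13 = 4084102.31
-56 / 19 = -2.95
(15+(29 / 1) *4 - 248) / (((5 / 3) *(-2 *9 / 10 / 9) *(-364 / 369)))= -9963 / 28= -355.82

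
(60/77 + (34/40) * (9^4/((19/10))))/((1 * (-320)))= -8590629/936320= -9.17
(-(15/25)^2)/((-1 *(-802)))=-9/20050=-0.00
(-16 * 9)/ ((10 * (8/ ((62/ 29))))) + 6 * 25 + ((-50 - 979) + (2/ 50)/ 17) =-10881076/ 12325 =-882.85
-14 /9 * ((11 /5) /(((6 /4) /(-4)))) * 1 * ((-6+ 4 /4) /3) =-15.21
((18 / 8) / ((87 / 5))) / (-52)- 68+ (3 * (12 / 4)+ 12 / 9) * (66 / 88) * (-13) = -1017915 / 6032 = -168.75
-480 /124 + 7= 3.13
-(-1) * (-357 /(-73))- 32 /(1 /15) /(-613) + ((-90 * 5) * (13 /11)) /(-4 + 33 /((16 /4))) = -999650853 /8368063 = -119.46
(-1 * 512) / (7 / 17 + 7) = -4352 / 63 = -69.08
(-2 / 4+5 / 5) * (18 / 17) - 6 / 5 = -57 / 85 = -0.67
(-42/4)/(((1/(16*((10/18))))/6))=-560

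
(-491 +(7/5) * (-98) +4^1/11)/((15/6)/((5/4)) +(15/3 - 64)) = 34531/3135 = 11.01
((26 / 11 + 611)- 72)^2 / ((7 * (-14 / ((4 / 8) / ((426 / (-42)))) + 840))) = 35462025 / 952028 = 37.25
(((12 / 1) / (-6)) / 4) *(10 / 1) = -5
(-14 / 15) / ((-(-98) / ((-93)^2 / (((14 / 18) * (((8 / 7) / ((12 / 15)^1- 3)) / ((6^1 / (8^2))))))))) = 856251 / 44800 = 19.11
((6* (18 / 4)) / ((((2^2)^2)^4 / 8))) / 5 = 27 / 40960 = 0.00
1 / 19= 0.05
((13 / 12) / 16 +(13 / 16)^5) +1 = 4472599 / 3145728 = 1.42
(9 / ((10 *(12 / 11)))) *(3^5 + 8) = 207.08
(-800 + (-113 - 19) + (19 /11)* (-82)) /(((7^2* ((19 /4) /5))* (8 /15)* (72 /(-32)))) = 590500 /30723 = 19.22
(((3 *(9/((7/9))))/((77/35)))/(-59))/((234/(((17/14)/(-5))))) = 459/1653652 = 0.00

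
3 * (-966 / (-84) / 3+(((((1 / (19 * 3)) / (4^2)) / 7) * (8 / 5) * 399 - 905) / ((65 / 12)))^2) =17689459991 / 211250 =83737.09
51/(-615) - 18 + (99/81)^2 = -275462/16605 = -16.59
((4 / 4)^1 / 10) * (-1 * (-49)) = 49 / 10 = 4.90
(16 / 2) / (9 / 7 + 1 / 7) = 28 / 5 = 5.60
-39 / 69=-13 / 23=-0.57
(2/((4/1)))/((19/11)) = 11/38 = 0.29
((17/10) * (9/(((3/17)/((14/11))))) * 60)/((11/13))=946764/121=7824.50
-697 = -697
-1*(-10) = 10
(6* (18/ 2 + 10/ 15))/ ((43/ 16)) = 928/ 43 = 21.58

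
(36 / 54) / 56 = 1 / 84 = 0.01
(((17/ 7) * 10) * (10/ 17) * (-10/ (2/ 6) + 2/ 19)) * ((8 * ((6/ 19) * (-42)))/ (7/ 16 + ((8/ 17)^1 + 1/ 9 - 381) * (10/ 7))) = -83.45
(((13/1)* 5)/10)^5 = 371293/32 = 11602.91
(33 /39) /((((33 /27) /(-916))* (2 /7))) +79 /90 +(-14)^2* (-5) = -3742433 /1170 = -3198.66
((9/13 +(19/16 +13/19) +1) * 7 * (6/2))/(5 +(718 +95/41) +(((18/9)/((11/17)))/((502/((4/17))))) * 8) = 2232210519/21632702624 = 0.10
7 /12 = 0.58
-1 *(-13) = 13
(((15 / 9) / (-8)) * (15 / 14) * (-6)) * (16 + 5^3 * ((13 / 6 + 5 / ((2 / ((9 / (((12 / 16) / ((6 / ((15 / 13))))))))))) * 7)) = 20761775 / 112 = 185372.99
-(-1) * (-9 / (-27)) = 0.33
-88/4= -22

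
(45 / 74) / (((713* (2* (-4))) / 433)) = -0.05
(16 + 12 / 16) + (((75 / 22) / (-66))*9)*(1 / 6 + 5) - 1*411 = -383959 / 968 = -396.65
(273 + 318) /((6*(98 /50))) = 4925 /98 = 50.26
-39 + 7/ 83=-3230/ 83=-38.92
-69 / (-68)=69 / 68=1.01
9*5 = 45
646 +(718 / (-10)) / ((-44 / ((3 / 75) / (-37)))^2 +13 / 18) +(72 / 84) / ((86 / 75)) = 29022350841808553 / 44874314119565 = 646.75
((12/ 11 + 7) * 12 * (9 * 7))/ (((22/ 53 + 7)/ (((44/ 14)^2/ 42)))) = 1245288/ 6419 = 194.00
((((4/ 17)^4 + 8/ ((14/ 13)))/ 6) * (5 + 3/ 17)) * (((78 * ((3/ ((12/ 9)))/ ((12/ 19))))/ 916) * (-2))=-8853787371/ 2276030771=-3.89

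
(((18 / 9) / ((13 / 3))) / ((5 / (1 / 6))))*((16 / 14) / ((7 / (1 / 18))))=4 / 28665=0.00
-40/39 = -1.03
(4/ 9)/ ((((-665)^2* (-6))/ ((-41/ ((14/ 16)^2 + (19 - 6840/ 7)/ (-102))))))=89216/ 131975923275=0.00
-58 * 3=-174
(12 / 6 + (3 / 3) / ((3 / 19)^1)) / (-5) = -5 / 3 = -1.67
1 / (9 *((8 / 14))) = 7 / 36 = 0.19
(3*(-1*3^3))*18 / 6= -243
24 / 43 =0.56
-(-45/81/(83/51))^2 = -7225/62001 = -0.12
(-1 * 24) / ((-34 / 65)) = 780 / 17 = 45.88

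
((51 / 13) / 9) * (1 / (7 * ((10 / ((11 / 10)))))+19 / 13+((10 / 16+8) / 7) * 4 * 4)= 156111 / 16900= 9.24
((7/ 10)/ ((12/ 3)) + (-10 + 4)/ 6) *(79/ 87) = -869/ 1160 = -0.75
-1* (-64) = 64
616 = 616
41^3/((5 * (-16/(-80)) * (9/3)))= 68921/3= 22973.67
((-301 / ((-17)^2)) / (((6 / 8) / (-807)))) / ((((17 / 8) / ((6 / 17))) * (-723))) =-5182016 / 20128561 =-0.26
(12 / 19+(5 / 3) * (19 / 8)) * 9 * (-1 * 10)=-31395 / 76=-413.09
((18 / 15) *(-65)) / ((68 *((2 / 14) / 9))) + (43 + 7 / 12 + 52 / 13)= -5035 / 204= -24.68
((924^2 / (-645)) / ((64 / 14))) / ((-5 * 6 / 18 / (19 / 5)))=7097013 / 10750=660.19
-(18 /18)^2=-1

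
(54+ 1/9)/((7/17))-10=121.41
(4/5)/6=2/15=0.13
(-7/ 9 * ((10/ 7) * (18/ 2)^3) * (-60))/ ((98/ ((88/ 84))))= 519.53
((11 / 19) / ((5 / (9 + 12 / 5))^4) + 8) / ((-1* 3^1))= -9236369 / 1171875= -7.88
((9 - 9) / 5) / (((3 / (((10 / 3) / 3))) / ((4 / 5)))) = 0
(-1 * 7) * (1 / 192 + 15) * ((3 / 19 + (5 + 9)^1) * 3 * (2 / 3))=-2974.19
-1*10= -10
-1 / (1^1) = -1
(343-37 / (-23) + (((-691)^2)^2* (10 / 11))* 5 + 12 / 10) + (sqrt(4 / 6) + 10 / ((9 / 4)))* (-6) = 3932794818688394 / 3795-2* sqrt(6) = 1036309570136.97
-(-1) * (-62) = -62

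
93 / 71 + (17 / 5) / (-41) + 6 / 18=1.56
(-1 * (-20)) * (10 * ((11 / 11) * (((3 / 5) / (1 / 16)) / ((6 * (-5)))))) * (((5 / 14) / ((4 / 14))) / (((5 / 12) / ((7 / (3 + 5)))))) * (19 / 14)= -228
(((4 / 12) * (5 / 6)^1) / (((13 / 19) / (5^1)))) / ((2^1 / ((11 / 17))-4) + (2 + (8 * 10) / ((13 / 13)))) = 5225 / 208728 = 0.03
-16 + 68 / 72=-15.06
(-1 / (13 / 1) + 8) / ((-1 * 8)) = -103 / 104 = -0.99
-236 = -236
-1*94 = -94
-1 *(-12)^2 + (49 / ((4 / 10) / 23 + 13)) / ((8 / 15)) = -546673 / 3992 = -136.94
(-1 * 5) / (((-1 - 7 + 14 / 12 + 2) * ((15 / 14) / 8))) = 224 / 29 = 7.72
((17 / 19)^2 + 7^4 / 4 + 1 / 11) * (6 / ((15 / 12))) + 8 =57450026 / 19855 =2893.48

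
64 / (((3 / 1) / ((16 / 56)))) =128 / 21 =6.10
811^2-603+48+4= 657170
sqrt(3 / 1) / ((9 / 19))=3.66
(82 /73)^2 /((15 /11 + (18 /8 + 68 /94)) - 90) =-13905232 /944037679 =-0.01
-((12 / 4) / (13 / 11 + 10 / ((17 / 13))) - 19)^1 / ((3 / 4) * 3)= 123232 / 14859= 8.29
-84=-84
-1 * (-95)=95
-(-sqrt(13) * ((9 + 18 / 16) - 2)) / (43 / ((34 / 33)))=1105 * sqrt(13) / 5676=0.70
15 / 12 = 5 / 4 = 1.25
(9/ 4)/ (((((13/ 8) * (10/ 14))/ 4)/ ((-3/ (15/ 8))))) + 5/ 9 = -34663/ 2925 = -11.85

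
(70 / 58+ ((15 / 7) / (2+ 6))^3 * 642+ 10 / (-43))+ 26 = 4304566321 / 109496576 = 39.31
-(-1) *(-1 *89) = -89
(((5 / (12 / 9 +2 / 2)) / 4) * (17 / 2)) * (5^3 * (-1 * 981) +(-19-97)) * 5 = -156494775 / 56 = -2794549.55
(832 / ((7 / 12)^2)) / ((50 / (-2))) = -97.80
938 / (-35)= -134 / 5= -26.80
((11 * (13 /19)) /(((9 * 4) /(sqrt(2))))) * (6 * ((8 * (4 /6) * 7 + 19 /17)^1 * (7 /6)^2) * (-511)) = -7021511497 * sqrt(2) /209304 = -47442.56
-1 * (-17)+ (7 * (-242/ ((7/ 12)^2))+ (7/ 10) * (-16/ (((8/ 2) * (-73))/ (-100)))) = -2537177/ 511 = -4965.12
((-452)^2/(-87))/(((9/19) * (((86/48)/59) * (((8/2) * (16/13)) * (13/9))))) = -28628098/1247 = -22957.58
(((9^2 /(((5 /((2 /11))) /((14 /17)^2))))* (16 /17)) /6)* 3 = 254016 /270215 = 0.94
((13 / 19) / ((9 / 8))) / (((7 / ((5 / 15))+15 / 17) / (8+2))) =0.28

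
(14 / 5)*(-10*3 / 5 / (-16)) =1.05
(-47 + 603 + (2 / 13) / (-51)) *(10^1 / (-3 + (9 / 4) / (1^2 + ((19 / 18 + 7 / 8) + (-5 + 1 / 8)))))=-258038200 / 192933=-1337.45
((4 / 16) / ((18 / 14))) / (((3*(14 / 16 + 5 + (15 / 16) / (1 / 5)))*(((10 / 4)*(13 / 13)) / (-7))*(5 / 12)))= -1568 / 38025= -0.04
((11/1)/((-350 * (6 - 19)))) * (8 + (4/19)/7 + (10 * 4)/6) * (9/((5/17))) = 1644852/1512875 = 1.09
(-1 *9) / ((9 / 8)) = -8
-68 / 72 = -17 / 18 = -0.94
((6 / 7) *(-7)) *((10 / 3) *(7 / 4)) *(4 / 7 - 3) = 85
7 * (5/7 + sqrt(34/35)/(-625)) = 5 - sqrt(1190)/3125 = 4.99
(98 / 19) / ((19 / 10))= 980 / 361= 2.71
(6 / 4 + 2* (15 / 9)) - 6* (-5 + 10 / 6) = 149 / 6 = 24.83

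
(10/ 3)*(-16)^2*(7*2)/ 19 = 628.77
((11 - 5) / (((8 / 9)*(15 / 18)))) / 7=81 / 70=1.16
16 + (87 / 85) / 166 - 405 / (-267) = 22005233 / 1255790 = 17.52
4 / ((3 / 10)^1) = 40 / 3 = 13.33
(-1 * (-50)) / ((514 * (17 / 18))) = 450 / 4369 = 0.10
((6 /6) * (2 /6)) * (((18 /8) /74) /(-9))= -1 /888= -0.00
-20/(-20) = 1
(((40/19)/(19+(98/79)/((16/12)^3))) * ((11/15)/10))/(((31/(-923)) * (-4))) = 25666784/436051425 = 0.06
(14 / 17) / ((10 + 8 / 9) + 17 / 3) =126 / 2533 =0.05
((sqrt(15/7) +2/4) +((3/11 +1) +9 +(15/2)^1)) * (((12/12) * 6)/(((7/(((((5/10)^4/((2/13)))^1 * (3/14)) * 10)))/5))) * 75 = 219375 * sqrt(105)/5488 +44094375/8624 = 5522.59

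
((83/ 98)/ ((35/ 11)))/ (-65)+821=183041037/ 222950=821.00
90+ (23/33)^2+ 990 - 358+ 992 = 1867075/1089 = 1714.49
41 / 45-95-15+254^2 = 2898311 / 45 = 64406.91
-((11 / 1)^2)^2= -14641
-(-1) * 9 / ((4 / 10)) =45 / 2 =22.50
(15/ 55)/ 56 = 3/ 616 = 0.00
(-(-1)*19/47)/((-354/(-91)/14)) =12103/8319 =1.45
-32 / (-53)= 32 / 53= 0.60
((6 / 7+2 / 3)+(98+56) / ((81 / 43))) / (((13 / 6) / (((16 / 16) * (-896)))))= -12087808 / 351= -34438.20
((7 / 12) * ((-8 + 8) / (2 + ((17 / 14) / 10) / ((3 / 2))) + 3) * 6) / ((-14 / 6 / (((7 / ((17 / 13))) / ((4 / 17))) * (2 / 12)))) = -273 / 16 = -17.06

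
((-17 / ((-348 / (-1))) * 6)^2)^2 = 83521 / 11316496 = 0.01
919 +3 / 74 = 68009 / 74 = 919.04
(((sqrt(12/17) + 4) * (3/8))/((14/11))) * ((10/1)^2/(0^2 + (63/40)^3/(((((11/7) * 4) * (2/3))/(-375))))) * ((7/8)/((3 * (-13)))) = 774400 * sqrt(51)/3481404381 + 1548800/204788493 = 0.01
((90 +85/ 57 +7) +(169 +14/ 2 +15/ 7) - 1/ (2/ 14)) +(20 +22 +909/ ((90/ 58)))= 1790381/ 1995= 897.43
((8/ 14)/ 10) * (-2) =-4/ 35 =-0.11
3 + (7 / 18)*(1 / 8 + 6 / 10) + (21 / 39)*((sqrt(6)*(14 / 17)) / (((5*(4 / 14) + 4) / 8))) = 2744*sqrt(6) / 4199 + 2363 / 720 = 4.88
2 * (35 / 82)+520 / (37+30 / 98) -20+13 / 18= -1512769 / 337266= -4.49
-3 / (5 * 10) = -3 / 50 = -0.06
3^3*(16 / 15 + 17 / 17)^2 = 2883 / 25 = 115.32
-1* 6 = -6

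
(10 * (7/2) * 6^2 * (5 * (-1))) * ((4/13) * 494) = -957600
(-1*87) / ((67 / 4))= -5.19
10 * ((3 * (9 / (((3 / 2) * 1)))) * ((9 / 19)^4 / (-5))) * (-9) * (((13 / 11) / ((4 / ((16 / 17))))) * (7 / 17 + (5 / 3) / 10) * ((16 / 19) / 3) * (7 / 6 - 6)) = -28019774016 / 7871518721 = -3.56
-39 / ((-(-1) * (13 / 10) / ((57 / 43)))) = -1710 / 43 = -39.77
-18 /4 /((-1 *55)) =9 /110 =0.08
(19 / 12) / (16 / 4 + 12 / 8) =19 / 66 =0.29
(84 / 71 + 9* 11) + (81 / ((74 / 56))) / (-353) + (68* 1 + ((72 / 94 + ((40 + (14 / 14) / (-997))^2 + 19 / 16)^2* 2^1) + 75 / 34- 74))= 480453348534328389449326981525 / 93707027204364196222592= 5127185.90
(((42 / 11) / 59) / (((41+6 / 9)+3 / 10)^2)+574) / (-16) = -295241961203 / 8229740552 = -35.88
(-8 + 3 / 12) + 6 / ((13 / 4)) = -307 / 52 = -5.90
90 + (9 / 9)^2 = 91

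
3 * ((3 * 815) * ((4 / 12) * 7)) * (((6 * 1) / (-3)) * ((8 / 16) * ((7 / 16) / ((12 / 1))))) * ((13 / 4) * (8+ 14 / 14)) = -4672395 / 256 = -18251.54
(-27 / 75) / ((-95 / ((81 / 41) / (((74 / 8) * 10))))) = 1458 / 18014375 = 0.00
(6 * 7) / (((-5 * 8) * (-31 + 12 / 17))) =357 / 10300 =0.03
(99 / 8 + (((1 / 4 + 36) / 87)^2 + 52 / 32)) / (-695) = -2041 / 100080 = -0.02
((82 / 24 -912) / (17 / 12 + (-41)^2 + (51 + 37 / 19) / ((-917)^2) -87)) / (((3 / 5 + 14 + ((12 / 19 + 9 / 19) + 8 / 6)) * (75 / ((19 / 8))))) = -62884771368853 / 59413663133462080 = -0.00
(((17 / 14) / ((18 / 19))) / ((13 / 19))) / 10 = 6137 / 32760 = 0.19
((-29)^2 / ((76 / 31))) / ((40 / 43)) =1121053 / 3040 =368.77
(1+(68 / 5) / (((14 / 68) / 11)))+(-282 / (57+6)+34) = 79501 / 105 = 757.15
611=611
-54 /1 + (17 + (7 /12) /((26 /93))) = -3631 /104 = -34.91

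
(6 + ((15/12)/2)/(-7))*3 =993/56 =17.73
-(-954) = 954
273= 273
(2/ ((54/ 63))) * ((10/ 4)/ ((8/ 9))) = 6.56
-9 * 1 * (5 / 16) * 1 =-45 / 16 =-2.81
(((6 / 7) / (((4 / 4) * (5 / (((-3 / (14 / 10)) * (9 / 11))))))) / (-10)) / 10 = 81 / 26950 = 0.00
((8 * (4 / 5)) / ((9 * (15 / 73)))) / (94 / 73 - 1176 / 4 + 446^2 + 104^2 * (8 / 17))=724744 / 42661357425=0.00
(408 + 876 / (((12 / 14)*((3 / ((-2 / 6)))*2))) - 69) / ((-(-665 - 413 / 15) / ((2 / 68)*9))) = 9525 / 88298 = 0.11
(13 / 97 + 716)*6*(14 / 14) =416790 / 97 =4296.80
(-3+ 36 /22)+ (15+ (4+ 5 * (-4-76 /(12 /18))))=-6296 /11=-572.36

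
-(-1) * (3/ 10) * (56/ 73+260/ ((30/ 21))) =20013/ 365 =54.83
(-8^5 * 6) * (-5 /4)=245760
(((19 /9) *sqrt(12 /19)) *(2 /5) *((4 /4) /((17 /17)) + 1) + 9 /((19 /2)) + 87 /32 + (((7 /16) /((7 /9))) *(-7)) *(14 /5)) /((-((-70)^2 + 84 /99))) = 738243 /491653120 - 11 *sqrt(57) /303240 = 0.00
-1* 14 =-14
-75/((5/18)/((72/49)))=-19440/49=-396.73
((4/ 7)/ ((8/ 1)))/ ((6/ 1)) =0.01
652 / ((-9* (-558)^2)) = -163 / 700569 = -0.00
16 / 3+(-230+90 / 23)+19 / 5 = -74849 / 345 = -216.95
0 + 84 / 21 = 4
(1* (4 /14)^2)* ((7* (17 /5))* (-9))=-612 /35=-17.49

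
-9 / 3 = -3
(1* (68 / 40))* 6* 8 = 408 / 5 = 81.60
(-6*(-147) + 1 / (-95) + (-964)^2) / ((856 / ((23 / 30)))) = 2032438907 / 2439600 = 833.10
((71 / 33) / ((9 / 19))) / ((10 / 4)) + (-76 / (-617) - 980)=-896142574 / 916245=-978.06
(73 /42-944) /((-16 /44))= 435325 /168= 2591.22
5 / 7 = 0.71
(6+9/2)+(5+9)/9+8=361/18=20.06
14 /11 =1.27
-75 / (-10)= 15 / 2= 7.50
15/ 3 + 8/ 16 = 11/ 2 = 5.50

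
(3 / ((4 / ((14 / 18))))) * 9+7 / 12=35 / 6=5.83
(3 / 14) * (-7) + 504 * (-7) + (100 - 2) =-6863 / 2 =-3431.50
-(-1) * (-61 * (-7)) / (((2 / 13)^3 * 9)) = 938119 / 72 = 13029.43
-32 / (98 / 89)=-1424 / 49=-29.06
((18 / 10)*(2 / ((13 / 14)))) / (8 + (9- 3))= 18 / 65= 0.28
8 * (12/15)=32/5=6.40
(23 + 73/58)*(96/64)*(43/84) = 8643/464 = 18.63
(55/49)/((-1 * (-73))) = 55/3577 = 0.02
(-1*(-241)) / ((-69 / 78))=-6266 / 23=-272.43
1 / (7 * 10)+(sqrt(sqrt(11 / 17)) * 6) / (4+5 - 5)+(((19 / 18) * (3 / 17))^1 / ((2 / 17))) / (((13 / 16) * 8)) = 352 / 1365+3 * 11^(1 / 4) * 17^(3 / 4) / 34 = 1.60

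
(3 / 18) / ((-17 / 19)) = -19 / 102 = -0.19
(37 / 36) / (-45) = -37 / 1620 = -0.02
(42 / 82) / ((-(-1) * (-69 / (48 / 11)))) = -336 / 10373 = -0.03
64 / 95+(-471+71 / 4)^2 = 312263079 / 1520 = 205436.24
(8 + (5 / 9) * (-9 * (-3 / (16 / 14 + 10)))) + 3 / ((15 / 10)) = 295 / 26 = 11.35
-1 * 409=-409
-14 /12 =-7 /6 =-1.17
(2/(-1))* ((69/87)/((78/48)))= -368/377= -0.98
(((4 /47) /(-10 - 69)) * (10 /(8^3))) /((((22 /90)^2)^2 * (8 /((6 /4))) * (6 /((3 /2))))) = -61509375 /222666887168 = -0.00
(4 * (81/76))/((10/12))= 486/95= 5.12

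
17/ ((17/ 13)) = 13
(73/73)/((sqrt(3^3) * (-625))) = -sqrt(3)/5625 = -0.00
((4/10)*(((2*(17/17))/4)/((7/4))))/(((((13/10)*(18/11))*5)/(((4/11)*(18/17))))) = 32/7735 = 0.00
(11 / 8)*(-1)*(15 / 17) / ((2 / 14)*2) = -1155 / 272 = -4.25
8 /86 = 4 /43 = 0.09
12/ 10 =6/ 5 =1.20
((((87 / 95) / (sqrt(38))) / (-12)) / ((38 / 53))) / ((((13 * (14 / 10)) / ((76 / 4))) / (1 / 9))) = -1537 * sqrt(38) / 4730544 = -0.00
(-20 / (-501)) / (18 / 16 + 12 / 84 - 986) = -224 / 5525529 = -0.00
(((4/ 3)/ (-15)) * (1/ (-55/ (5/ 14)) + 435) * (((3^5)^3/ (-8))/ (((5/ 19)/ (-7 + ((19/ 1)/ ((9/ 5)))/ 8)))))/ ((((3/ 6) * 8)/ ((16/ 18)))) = -10246409208477/ 30800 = -332675623.65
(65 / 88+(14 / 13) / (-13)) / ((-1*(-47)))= 0.01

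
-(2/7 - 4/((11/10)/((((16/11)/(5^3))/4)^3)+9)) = -0.29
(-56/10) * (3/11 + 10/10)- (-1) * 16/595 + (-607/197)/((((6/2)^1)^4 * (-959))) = -101592289903/14308083405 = -7.10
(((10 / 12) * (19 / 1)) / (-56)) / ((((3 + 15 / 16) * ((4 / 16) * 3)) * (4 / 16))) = -1520 / 3969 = -0.38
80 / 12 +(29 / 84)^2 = 47881 / 7056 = 6.79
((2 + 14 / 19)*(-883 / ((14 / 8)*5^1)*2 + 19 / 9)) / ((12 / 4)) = -3271372 / 17955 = -182.20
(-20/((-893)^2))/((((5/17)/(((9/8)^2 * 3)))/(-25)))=103275/12759184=0.01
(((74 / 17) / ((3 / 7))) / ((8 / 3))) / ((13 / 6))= 777 / 442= 1.76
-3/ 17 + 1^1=14/ 17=0.82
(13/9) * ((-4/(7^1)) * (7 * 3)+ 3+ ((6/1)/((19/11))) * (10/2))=689/57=12.09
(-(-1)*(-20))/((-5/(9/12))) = 3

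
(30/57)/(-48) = -5/456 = -0.01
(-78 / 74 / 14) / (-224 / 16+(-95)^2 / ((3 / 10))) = -117 / 46727744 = -0.00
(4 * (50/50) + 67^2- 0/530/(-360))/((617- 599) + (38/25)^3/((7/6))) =491421875/2297982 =213.85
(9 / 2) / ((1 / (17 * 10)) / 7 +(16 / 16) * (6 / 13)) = 69615 / 7153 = 9.73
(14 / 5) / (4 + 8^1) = 7 / 30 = 0.23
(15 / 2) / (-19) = -0.39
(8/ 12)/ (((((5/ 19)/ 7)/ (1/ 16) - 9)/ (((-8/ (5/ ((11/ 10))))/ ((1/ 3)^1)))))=11704/ 27925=0.42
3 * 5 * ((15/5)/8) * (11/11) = 45/8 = 5.62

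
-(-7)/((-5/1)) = -7/5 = -1.40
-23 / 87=-0.26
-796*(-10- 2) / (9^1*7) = 3184 / 21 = 151.62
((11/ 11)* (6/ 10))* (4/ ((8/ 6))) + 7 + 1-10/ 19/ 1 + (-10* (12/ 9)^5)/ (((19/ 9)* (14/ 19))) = -319891/ 17955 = -17.82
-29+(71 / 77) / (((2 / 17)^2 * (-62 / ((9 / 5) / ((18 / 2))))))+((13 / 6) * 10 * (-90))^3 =-707972267789439 / 95480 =-7414875029.21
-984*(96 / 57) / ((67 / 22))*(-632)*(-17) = -7442755584 / 1273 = -5846626.54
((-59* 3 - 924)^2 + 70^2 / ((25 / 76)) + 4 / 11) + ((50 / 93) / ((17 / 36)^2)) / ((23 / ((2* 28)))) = 2781385321647 / 2266627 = 1227103.23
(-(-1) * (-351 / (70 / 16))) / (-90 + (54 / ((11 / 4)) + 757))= -0.12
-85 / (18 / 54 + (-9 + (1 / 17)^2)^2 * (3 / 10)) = -21297855 / 6167521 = -3.45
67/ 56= 1.20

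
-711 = -711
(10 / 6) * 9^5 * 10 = 984150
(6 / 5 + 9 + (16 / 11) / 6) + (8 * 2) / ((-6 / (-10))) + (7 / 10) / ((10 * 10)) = 408277 / 11000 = 37.12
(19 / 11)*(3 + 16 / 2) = 19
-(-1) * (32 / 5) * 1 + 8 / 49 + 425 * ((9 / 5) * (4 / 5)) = 151548 / 245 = 618.56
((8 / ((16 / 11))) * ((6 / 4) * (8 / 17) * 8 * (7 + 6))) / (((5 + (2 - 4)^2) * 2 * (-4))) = -286 / 51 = -5.61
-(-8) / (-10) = -4 / 5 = -0.80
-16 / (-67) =16 / 67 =0.24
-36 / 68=-9 / 17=-0.53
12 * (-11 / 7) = -132 / 7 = -18.86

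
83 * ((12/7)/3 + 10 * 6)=35192/7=5027.43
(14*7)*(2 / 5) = 196 / 5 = 39.20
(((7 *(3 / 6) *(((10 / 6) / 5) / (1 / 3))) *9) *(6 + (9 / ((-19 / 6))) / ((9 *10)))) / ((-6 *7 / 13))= -22113 / 380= -58.19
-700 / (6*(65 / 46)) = -3220 / 39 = -82.56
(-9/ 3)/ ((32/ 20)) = -15/ 8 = -1.88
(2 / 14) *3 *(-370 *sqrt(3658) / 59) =-162.55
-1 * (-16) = 16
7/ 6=1.17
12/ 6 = 2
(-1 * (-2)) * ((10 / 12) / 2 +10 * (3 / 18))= 25 / 6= 4.17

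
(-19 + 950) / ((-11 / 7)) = -6517 / 11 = -592.45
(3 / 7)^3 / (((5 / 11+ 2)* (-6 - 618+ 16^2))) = -11 / 126224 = -0.00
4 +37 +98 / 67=2845 / 67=42.46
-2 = -2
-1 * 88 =-88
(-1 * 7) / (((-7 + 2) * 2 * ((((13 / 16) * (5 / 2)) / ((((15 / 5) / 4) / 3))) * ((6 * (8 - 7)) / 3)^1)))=14 / 325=0.04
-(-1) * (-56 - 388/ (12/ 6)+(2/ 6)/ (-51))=-38251/ 153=-250.01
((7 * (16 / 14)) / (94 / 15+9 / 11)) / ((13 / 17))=22440 / 15197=1.48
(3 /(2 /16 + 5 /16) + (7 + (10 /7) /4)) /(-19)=-199 /266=-0.75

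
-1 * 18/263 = -18/263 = -0.07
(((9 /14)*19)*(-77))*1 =-1881 /2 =-940.50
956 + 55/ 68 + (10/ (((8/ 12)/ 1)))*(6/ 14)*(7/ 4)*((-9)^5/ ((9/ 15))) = -18805603/ 17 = -1106211.94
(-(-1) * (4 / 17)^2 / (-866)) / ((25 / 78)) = -624 / 3128425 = -0.00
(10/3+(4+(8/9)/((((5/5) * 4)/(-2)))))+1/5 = 319/45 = 7.09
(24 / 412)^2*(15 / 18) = 30 / 10609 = 0.00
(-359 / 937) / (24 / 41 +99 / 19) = -279661 / 4230555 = -0.07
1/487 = 0.00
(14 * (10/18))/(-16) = -35/72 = -0.49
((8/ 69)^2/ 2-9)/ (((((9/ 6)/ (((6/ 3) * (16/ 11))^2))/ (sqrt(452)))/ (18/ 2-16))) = 1227649024 * sqrt(113)/ 1728243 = 7551.07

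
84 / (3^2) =28 / 3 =9.33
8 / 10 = 4 / 5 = 0.80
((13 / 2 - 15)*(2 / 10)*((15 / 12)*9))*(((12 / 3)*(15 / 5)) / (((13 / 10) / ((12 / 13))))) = -27540 / 169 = -162.96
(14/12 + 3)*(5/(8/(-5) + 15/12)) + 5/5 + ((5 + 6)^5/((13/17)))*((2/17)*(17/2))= 210546.63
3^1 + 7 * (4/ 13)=67/ 13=5.15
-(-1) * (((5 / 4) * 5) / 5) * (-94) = -235 / 2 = -117.50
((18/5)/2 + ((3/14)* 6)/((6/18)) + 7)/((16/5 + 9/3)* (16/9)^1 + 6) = 3987/5362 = 0.74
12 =12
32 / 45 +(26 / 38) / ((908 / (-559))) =225049 / 776340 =0.29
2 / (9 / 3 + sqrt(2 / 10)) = 0.58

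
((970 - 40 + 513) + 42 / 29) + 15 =42324 / 29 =1459.45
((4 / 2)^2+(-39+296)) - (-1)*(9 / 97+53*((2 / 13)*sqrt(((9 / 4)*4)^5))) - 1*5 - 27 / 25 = 70502428 / 31525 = 2236.40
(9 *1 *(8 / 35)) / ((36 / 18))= 36 / 35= 1.03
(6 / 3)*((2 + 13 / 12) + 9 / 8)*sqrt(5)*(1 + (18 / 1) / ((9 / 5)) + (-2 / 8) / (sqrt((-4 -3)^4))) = 217655*sqrt(5) / 2352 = 206.93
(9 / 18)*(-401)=-401 / 2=-200.50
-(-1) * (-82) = -82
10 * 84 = 840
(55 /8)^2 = 3025 /64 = 47.27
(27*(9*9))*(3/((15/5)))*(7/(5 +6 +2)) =15309/13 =1177.62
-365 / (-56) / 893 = 365 / 50008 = 0.01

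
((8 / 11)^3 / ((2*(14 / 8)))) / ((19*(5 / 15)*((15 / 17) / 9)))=0.18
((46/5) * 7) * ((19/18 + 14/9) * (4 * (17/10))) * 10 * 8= 4116448/45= 91476.62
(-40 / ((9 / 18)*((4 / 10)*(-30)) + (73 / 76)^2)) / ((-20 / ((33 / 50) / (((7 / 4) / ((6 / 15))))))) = -0.06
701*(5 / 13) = 3505 / 13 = 269.62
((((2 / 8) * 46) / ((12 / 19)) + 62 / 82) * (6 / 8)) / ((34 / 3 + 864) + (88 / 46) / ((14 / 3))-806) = 9013263 / 44196032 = 0.20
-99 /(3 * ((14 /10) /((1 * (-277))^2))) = -12660285 /7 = -1808612.14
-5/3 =-1.67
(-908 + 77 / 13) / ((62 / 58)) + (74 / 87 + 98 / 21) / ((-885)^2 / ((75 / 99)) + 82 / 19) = -38746171850887 / 45914401351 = -843.88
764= 764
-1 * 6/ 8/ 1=-3/ 4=-0.75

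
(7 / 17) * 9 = 63 / 17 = 3.71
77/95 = 0.81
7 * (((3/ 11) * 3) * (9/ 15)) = 189/ 55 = 3.44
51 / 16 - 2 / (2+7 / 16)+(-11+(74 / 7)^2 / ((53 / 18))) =47516393 / 1620528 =29.32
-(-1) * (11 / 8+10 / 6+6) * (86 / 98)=1333 / 168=7.93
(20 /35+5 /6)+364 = 15347 /42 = 365.40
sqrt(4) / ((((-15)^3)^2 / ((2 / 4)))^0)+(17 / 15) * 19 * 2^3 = 2614 / 15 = 174.27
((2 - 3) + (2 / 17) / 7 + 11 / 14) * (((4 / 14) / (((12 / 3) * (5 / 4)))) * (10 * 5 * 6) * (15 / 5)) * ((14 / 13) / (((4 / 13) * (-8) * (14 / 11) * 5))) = 4653 / 6664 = 0.70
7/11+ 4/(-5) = -9/55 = -0.16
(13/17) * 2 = 26/17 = 1.53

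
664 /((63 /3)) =664 /21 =31.62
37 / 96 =0.39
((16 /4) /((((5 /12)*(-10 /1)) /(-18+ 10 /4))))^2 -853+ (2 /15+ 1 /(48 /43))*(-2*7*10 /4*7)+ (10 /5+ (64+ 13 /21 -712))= -107037867 /70000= -1529.11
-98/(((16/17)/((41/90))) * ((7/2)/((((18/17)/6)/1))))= -287/120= -2.39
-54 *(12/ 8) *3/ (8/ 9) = -2187/ 8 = -273.38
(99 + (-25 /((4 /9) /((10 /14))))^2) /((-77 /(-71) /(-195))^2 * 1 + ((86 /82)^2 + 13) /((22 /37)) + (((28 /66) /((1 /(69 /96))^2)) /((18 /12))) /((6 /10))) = 228529092757926589200 /3195490706011500323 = 71.52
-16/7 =-2.29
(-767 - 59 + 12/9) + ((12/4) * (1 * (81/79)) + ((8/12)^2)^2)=-5256095/6399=-821.39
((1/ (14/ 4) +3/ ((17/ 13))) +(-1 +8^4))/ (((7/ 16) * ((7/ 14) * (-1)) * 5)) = -15603584/ 4165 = -3746.36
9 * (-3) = -27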